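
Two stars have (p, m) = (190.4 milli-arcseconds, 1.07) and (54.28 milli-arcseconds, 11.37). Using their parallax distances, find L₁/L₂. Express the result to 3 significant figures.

d₁ = 1/p₁ = 1/0.1904″ = 5.2521 pc; d₂ = 1/p₂ = 1/0.05428″ = 18.423 pc.
M₁ = m₁ − 5 log₁₀ d₁ + 5 = 1.07 − 3.6017 + 5 = 2.4683.
M₂ = 11.37 − 6.3268 + 5 = 10.0432.
L₁/L₂ = 10^(0.4(M₂ − M₁)) = 10^(0.4 × 7.5749) = 10^3.02996 = 1071.4.

L₁/L₂ = 1070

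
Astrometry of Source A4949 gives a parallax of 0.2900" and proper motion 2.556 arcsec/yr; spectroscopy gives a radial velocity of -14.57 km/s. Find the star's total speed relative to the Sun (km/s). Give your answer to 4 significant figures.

44.25 km/s

d = 1/p = 1/0.2900″ = 3.4483 pc.
v_t = 4.740 μ d = 4.740 × 2.556 × 3.4483 = 41.778 km/s.
v = √(v_r² + v_t²) = √((-14.57)² + 41.778²) = √1957.69 = 44.246 km/s.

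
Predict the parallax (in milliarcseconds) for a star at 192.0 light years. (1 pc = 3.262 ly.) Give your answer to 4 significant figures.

16.99 mas

d = 192.0 ly ÷ 3.262 = 58.86 pc.
p = 1/d = 1/58.86 = 0.016989 arcsec.
= 0.016989 × 1000 = 16.989 mas.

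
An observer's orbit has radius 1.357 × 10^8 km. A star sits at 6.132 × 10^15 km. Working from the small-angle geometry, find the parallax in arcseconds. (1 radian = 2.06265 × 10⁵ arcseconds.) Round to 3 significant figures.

θ ≈ B/d = (1.357 × 10^8) / (6.132 × 10^15) = 2.2130 × 10^-8 rad.
In arcseconds: 2.2130 × 10^-8 × 206265 = 0.0045646″.

0.00456 arcsec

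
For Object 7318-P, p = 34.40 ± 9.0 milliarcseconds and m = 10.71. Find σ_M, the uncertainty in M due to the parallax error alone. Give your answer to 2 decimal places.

σ_M = 0.57 mag

M = m − 5 log₁₀ d + 5 = m + 5 log₁₀ p + 5, so ∂M/∂p = 5/(p ln 10).
σ_M = (5/ln 10) · (σ_p/p) = 2.1715 × 9.0/34.40 = 2.1715 × 0.26163 = 0.56813.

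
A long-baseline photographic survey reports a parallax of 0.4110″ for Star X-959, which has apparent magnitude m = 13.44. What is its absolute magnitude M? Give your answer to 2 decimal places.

M = 16.51

d = 1/p = 1/0.4110″ = 2.4331 pc.
m − M = 5 log₁₀(2.4331) − 5 = 1.9308 − 5 = -3.0692.
M = m − (m − M) = 13.44 − (-3.0692) = 16.51.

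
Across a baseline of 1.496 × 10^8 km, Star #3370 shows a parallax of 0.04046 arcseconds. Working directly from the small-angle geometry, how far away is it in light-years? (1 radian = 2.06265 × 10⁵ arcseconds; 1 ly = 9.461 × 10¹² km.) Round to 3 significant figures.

80.6 ly

θ = 0.04046″ = 0.04046/206265 = 1.9616 × 10^-7 rad.
d = B/θ = (1.496 × 10^8) / (1.9616 × 10^-7) = 7.6264 × 10^14 km = (7.6264 × 10^14) / (9.461 × 10^12) ly = 80.609 ly.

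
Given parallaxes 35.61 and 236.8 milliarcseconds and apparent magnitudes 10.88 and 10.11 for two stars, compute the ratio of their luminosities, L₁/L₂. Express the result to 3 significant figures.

d₁ = 1/p₁ = 1/0.03561″ = 28.082 pc; d₂ = 1/p₂ = 1/0.2368″ = 4.223 pc.
M₁ = m₁ − 5 log₁₀ d₁ + 5 = 10.88 − 7.2421 + 5 = 8.6379.
M₂ = 10.11 − 3.1281 + 5 = 11.9819.
L₁/L₂ = 10^(0.4(M₂ − M₁)) = 10^(0.4 × 3.3440) = 10^1.33760 = 21.757.

L₁/L₂ = 21.8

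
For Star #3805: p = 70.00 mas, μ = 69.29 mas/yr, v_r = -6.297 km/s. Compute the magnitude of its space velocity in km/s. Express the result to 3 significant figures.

7.85 km/s

d = 1/p = 1/0.07000″ = 14.286 pc.
μ = 69.29 mas/yr = 0.06929 ″/yr.
v_t = 4.740 μ d = 4.740 × 0.06929 × 14.286 = 4.692 km/s.
v = √(v_r² + v_t²) = √((-6.297)² + 4.692²) = √61.6671 = 7.8528 km/s.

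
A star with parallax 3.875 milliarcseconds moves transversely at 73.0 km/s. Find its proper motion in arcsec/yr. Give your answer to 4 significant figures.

d = 1/p = 1/0.003875″ = 258.06 pc.
μ = v_t / (4.74 d) = 73.0 / (4.74 × 258.06) = 73.0 / 1223.2 = 0.05968 ″/yr.

0.05968 arcsec/yr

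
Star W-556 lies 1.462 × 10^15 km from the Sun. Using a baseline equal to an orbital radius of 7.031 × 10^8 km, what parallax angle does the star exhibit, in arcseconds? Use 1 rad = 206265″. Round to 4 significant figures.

θ ≈ B/d = (7.031 × 10^8) / (1.462 × 10^15) = 4.8092 × 10^-7 rad.
In arcseconds: 4.8092 × 10^-7 × 206265 = 0.099197″.

0.09920 arcsec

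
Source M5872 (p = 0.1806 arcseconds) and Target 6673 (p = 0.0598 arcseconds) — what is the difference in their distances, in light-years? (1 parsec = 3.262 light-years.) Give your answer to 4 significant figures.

d_A = 1/0.1806″ = 5.5371 pc; d_B = 1/0.05980″ = 16.722 pc.
|d_B − d_A| = |16.722 − 5.5371| = 11.185 pc = 11.185 × 3.262 ly = 36.485 ly.

36.49 ly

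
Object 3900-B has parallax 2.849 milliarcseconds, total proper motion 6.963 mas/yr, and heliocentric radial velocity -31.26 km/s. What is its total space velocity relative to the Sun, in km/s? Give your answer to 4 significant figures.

d = 1/p = 1/0.002849″ = 351 pc.
μ = 6.963 mas/yr = 0.006963 ″/yr.
v_t = 4.740 μ d = 4.740 × 0.006963 × 351 = 11.585 km/s.
v = √(v_r² + v_t²) = √((-31.26)² + 11.585²) = √1111.4 = 33.338 km/s.

33.34 km/s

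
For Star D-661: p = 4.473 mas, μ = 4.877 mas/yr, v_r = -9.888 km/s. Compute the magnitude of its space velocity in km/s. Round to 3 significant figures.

d = 1/p = 1/0.004473″ = 223.56 pc.
μ = 4.877 mas/yr = 0.004877 ″/yr.
v_t = 4.740 μ d = 4.740 × 0.004877 × 223.56 = 5.168 km/s.
v = √(v_r² + v_t²) = √((-9.888)² + 5.168²) = √124.481 = 11.157 km/s.

11.2 km/s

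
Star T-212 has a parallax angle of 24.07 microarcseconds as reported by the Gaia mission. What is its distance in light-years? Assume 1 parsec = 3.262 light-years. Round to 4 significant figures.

135500 light years

p = 24.07 microarcseconds = 0.00002407 arcsec.
d = 1/p = 1/0.00002407 = 41545 pc.
In light-years: 41545 × 3.262 = 1.3552 × 10^5 ly.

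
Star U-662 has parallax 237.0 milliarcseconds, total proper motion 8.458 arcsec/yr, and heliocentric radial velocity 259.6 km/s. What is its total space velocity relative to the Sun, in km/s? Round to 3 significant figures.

d = 1/p = 1/0.2370″ = 4.2194 pc.
v_t = 4.740 μ d = 4.740 × 8.458 × 4.2194 = 169.16 km/s.
v = √(v_r² + v_t²) = √(259.6² + 169.16²) = √96007.3 = 309.85 km/s.

310 km/s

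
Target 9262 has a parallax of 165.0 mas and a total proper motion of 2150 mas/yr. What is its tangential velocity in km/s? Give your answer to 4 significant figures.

61.76 km/s

d = 1/p = 1/0.1650″ = 6.0606 pc.
μ = 2150 mas/yr = 2.15 ″/yr.
v_t = 4.74 × μ × d = 4.74 × 2.15 × 6.0606 = 61.764 km/s.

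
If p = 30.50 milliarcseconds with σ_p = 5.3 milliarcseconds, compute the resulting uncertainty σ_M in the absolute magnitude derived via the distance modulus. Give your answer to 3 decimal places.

M = m − 5 log₁₀ d + 5 = m + 5 log₁₀ p + 5, so ∂M/∂p = 5/(p ln 10).
σ_M = (5/ln 10) · (σ_p/p) = 2.1715 × 5.3/30.50 = 2.1715 × 0.17377 = 0.37734.

σ_M = 0.377 mag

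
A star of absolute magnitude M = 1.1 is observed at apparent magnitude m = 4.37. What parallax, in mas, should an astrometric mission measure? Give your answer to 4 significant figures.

m − M = 4.37 − 1.1 = 3.27.
d = 10^((m−M)/5 + 1) = 10^1.654 = 45.082 pc.
p = 1/d = 1/45.082 = 0.022182 arcsec = 22.182 mas.

22.18 mas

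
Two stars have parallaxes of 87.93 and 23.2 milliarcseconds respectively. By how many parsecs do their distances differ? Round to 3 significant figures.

31.7 pc

d_A = 1/0.08793″ = 11.373 pc; d_B = 1/0.02320″ = 43.103 pc.
|d_B − d_A| = |43.103 − 11.373| = 31.73 pc.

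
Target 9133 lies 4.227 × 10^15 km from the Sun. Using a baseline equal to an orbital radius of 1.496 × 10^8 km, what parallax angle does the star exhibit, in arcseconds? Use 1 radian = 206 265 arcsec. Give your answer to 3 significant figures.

0.00730 arcsec

θ ≈ B/d = (1.496 × 10^8) / (4.227 × 10^15) = 3.5392 × 10^-8 rad.
In arcseconds: 3.5392 × 10^-8 × 206265 = 0.0073001″.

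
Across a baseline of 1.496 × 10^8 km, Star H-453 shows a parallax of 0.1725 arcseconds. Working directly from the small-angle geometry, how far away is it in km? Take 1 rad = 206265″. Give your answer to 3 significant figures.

θ = 0.1725″ = 0.1725/206265 = 8.3630 × 10^-7 rad.
d = B/θ = (1.496 × 10^8) / (8.3630 × 10^-7) = 1.7888 × 10^14 km.

1.79 × 10^14 km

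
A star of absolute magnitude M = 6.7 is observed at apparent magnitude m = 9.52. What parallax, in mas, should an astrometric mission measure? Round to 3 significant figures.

m − M = 9.52 − 6.7 = 2.82.
d = 10^((m−M)/5 + 1) = 10^1.564 = 36.644 pc.
p = 1/d = 1/36.644 = 0.02729 arcsec = 27.29 mas.

27.3 mas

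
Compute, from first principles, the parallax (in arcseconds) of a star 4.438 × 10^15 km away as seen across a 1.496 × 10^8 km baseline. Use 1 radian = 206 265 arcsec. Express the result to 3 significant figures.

θ ≈ B/d = (1.496 × 10^8) / (4.438 × 10^15) = 3.3709 × 10^-8 rad.
In arcseconds: 3.3709 × 10^-8 × 206265 = 0.006953″.

0.00695 arcsec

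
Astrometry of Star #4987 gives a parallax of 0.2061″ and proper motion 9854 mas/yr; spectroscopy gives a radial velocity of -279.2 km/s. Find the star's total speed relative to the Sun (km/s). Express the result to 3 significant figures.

360 km/s

d = 1/p = 1/0.2061″ = 4.852 pc.
μ = 9854 mas/yr = 9.854 ″/yr.
v_t = 4.740 μ d = 4.740 × 9.854 × 4.852 = 226.63 km/s.
v = √(v_r² + v_t²) = √((-279.2)² + 226.63²) = √129314 = 359.6 km/s.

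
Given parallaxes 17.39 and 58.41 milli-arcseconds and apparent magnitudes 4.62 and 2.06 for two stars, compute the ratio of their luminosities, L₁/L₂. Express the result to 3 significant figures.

d₁ = 1/p₁ = 1/0.01739″ = 57.504 pc; d₂ = 1/p₂ = 1/0.05841″ = 17.12 pc.
M₁ = m₁ − 5 log₁₀ d₁ + 5 = 4.62 − 8.7985 + 5 = 0.8215.
M₂ = 2.06 − 6.1675 + 5 = 0.8925.
L₁/L₂ = 10^(0.4(M₂ − M₁)) = 10^(0.4 × 0.0710) = 10^0.02840 = 1.0676.

L₁/L₂ = 1.07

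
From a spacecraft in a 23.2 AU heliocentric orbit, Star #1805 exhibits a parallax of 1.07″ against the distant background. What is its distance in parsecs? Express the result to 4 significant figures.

21.68 pc

With baseline B (in AU) and parallax p (in arcsec), d = B/p parsecs.
d = 23.2 / 1.07 = 21.682 pc.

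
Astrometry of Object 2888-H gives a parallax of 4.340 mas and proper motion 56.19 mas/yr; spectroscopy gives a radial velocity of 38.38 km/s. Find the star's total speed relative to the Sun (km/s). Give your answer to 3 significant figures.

d = 1/p = 1/0.004340″ = 230.41 pc.
μ = 56.19 mas/yr = 0.05619 ″/yr.
v_t = 4.740 μ d = 4.740 × 0.05619 × 230.41 = 61.368 km/s.
v = √(v_r² + v_t²) = √(38.38² + 61.368²) = √5239.06 = 72.381 km/s.

72.4 km/s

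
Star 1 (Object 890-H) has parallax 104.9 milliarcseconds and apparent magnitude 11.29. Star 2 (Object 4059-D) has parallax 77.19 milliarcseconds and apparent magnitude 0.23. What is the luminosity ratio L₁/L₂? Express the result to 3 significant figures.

d₁ = 1/p₁ = 1/0.1049″ = 9.5329 pc; d₂ = 1/p₂ = 1/0.07719″ = 12.955 pc.
M₁ = m₁ − 5 log₁₀ d₁ + 5 = 11.29 − 4.8961 + 5 = 11.3939.
M₂ = 0.23 − 5.5622 + 5 = -0.3322.
L₁/L₂ = 10^(0.4(M₂ − M₁)) = 10^(0.4 × (-11.7261)) = 10^(-4.69044) = 0.000020397.

L₁/L₂ = 2.04 × 10^-5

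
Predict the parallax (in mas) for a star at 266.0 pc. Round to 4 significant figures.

p = 1/d = 1/266 = 0.0037594 arcsec.
= 0.0037594 × 1000 = 3.7594 mas.

3.759 mas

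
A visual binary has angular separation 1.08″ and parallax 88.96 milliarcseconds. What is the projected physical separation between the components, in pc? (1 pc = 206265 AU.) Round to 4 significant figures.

d = 1/p = 1/0.08896″ = 11.241 pc.
At distance d (pc), an angle of θ arcsec spans θ·d AU: s = 1.08 × 11.241 = 12.14 AU.
= 12.14 / 206265 = 5.8856 × 10^-5 pc.

5.886 × 10^-5 pc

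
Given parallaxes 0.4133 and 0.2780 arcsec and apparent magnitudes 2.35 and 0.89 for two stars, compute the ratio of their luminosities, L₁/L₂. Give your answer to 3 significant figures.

d₁ = 1/p₁ = 1/0.4133″ = 2.4195 pc; d₂ = 1/p₂ = 1/0.2780″ = 3.5971 pc.
M₁ = m₁ − 5 log₁₀ d₁ + 5 = 2.35 − 1.9186 + 5 = 5.4314.
M₂ = 0.89 − 2.7798 + 5 = 3.1102.
L₁/L₂ = 10^(0.4(M₂ − M₁)) = 10^(0.4 × (-2.3212)) = 10^(-0.92848) = 0.1179.

L₁/L₂ = 0.118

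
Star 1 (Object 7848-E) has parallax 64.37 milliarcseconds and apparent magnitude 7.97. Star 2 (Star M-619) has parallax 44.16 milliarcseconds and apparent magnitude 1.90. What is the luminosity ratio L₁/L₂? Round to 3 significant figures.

L₁/L₂ = 0.00176

d₁ = 1/p₁ = 1/0.06437″ = 15.535 pc; d₂ = 1/p₂ = 1/0.04416″ = 22.645 pc.
M₁ = m₁ − 5 log₁₀ d₁ + 5 = 7.97 − 5.9566 + 5 = 7.0134.
M₂ = 1.90 − 6.7749 + 5 = 0.1251.
L₁/L₂ = 10^(0.4(M₂ − M₁)) = 10^(0.4 × (-6.8883)) = 10^(-2.75532) = 0.0017566.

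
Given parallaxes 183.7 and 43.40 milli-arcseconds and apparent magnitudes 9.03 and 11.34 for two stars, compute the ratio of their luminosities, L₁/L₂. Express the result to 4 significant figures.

L₁/L₂ = 0.4686

d₁ = 1/p₁ = 1/0.1837″ = 5.4437 pc; d₂ = 1/p₂ = 1/0.04340″ = 23.041 pc.
M₁ = m₁ − 5 log₁₀ d₁ + 5 = 9.03 − 3.6795 + 5 = 10.3505.
M₂ = 11.34 − 6.8125 + 5 = 9.5275.
L₁/L₂ = 10^(0.4(M₂ − M₁)) = 10^(0.4 × (-0.8230)) = 10^(-0.32920) = 0.4686.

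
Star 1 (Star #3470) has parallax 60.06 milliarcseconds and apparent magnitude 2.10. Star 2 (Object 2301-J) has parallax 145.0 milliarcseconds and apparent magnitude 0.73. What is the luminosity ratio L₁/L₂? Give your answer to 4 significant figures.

L₁/L₂ = 1.650

d₁ = 1/p₁ = 1/0.06006″ = 16.65 pc; d₂ = 1/p₂ = 1/0.1450″ = 6.8966 pc.
M₁ = m₁ − 5 log₁₀ d₁ + 5 = 2.10 − 6.1071 + 5 = 0.9929.
M₂ = 0.73 − 4.1932 + 5 = 1.5368.
L₁/L₂ = 10^(0.4(M₂ − M₁)) = 10^(0.4 × 0.5439) = 10^0.21756 = 1.6503.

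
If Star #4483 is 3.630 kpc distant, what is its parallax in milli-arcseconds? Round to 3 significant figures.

d = 3.630 kpc = 3630 pc.
p = 1/d = 1/3630 = 0.00027548 arcsec.
= 0.00027548 × 1000 = 0.27548 mas.

0.275 mas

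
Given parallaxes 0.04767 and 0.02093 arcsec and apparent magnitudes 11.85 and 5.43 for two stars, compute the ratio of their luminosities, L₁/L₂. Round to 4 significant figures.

L₁/L₂ = 0.0005213

d₁ = 1/p₁ = 1/0.04767″ = 20.978 pc; d₂ = 1/p₂ = 1/0.02093″ = 47.778 pc.
M₁ = m₁ − 5 log₁₀ d₁ + 5 = 11.85 − 6.6088 + 5 = 10.2412.
M₂ = 5.43 − 8.3961 + 5 = 2.0339.
L₁/L₂ = 10^(0.4(M₂ − M₁)) = 10^(0.4 × (-8.2073)) = 10^(-3.28292) = 0.00052129.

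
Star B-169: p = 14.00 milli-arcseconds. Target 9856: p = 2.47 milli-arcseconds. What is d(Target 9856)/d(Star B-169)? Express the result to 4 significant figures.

Since d = 1/p, d_B/d_A = p_A/p_B.
= 14.00 / 2.47 = 5.668.

5.668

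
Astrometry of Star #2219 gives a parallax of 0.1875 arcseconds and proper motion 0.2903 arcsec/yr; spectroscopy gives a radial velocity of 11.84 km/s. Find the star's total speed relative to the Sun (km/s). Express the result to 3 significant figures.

13.9 km/s

d = 1/p = 1/0.1875″ = 5.3333 pc.
v_t = 4.740 μ d = 4.740 × 0.2903 × 5.3333 = 7.3387 km/s.
v = √(v_r² + v_t²) = √(11.84² + 7.3387²) = √194.042 = 13.93 km/s.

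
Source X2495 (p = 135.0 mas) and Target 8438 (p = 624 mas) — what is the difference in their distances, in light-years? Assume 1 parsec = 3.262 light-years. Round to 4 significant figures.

d_A = 1/0.1350″ = 7.4074 pc; d_B = 1/0.6240″ = 1.6026 pc.
|d_B − d_A| = |1.6026 − 7.4074| = 5.8048 pc = 5.8048 × 3.262 ly = 18.935 ly.

18.94 ly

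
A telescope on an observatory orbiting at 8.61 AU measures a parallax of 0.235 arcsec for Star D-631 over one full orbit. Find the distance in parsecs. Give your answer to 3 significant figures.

36.6 pc

With baseline B (in AU) and parallax p (in arcsec), d = B/p parsecs.
d = 8.61 / 0.235 = 36.638 pc.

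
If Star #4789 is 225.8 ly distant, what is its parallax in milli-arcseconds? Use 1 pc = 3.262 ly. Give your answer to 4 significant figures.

d = 225.8 ly ÷ 3.262 = 69.221 pc.
p = 1/d = 1/69.221 = 0.014446 arcsec.
= 0.014446 × 1000 = 14.446 mas.

14.45 mas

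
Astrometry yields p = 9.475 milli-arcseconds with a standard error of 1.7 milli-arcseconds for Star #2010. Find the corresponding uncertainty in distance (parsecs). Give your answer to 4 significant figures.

d = 1/p, so σ_d = σ_p / p².
σ_d = 0.00170 / (0.009475)² = 0.00170 / 0.000089776 = 18.936 pc.

18.94 pc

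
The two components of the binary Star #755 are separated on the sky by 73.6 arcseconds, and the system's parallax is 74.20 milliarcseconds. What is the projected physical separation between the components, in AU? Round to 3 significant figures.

d = 1/p = 1/0.07420″ = 13.477 pc.
At distance d (pc), an angle of θ arcsec spans θ·d AU: s = 73.6 × 13.477 = 991.91 AU.

992 AU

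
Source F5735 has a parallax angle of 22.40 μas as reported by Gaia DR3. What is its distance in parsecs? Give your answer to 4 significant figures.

p = 22.40 μas = 0.00002240 arcsec.
d = 1/p = 1/0.00002240 = 44643 pc.

44640 pc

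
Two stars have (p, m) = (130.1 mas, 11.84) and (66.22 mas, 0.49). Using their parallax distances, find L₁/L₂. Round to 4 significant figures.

d₁ = 1/p₁ = 1/0.1301″ = 7.6864 pc; d₂ = 1/p₂ = 1/0.06622″ = 15.101 pc.
M₁ = m₁ − 5 log₁₀ d₁ + 5 = 11.84 − 4.4286 + 5 = 12.4114.
M₂ = 0.49 − 5.8950 + 5 = -0.4050.
L₁/L₂ = 10^(0.4(M₂ − M₁)) = 10^(0.4 × (-12.8164)) = 10^(-5.12656) = 0.0000074721.

L₁/L₂ = 7.472 × 10^-6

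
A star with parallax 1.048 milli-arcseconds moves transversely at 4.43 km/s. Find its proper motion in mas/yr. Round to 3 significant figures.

0.979 mas/yr

d = 1/p = 1/0.001048″ = 954.2 pc.
μ = v_t / (4.74 d) = 4.43 / (4.74 × 954.2) = 4.43 / 4522.9 = 0.00097946 ″/yr = 0.97946 mas/yr.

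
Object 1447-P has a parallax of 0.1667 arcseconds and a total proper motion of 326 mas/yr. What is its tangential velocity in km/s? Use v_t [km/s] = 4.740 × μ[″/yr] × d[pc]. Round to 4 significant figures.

9.270 km/s

d = 1/p = 1/0.1667″ = 5.9988 pc.
μ = 326 mas/yr = 0.326 ″/yr.
v_t = 4.74 × μ × d = 4.74 × 0.326 × 5.9988 = 9.2696 km/s.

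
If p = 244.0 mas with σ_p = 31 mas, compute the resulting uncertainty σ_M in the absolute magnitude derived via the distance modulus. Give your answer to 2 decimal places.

σ_M = 0.28 mag

M = m − 5 log₁₀ d + 5 = m + 5 log₁₀ p + 5, so ∂M/∂p = 5/(p ln 10).
σ_M = (5/ln 10) · (σ_p/p) = 2.1715 × 31/244.0 = 2.1715 × 0.12705 = 0.27589.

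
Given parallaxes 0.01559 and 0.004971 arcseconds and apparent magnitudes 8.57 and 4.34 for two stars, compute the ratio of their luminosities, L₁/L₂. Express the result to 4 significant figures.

d₁ = 1/p₁ = 1/0.01559″ = 64.144 pc; d₂ = 1/p₂ = 1/0.004971″ = 201.17 pc.
M₁ = m₁ − 5 log₁₀ d₁ + 5 = 8.57 − 9.0358 + 5 = 4.5342.
M₂ = 4.34 − 11.5178 + 5 = -2.1778.
L₁/L₂ = 10^(0.4(M₂ − M₁)) = 10^(0.4 × (-6.7120)) = 10^(-2.68480) = 0.0020663.

L₁/L₂ = 0.002066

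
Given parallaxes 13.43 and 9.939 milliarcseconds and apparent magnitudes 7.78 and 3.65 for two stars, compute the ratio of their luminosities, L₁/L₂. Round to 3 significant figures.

d₁ = 1/p₁ = 1/0.01343″ = 74.46 pc; d₂ = 1/p₂ = 1/0.009939″ = 100.61 pc.
M₁ = m₁ − 5 log₁₀ d₁ + 5 = 7.78 − 9.3596 + 5 = 3.4204.
M₂ = 3.65 − 10.0132 + 5 = -1.3632.
L₁/L₂ = 10^(0.4(M₂ − M₁)) = 10^(0.4 × (-4.7836)) = 10^(-1.91344) = 0.012206.

L₁/L₂ = 0.0122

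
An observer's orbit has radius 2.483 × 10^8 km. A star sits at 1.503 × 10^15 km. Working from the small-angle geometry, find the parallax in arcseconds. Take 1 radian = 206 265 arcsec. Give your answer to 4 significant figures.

0.03408 arcsec

θ ≈ B/d = (2.483 × 10^8) / (1.503 × 10^15) = 1.6520 × 10^-7 rad.
In arcseconds: 1.6520 × 10^-7 × 206265 = 0.034075″.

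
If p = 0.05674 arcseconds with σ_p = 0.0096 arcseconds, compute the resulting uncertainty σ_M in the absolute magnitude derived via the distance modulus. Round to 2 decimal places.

σ_M = 0.37 mag

M = m − 5 log₁₀ d + 5 = m + 5 log₁₀ p + 5, so ∂M/∂p = 5/(p ln 10).
σ_M = (5/ln 10) · (σ_p/p) = 2.1715 × 0.0096/0.05674 = 2.1715 × 0.16919 = 0.3674.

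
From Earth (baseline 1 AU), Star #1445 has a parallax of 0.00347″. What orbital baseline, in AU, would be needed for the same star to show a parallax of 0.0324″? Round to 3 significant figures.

Parallax scales linearly with baseline: p ∝ B, so B = p_target / p_Earth × 1 AU.
B = 0.0324 / 0.00347 = 9.3372 AU.

9.34 AU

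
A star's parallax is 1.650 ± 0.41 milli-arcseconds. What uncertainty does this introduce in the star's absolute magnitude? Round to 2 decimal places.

σ_M = 0.54 mag

M = m − 5 log₁₀ d + 5 = m + 5 log₁₀ p + 5, so ∂M/∂p = 5/(p ln 10).
σ_M = (5/ln 10) · (σ_p/p) = 2.1715 × 0.41/1.650 = 2.1715 × 0.24848 = 0.53957.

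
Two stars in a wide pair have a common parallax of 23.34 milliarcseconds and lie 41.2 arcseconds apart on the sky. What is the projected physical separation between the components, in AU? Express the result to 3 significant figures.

1770 AU

d = 1/p = 1/0.02334″ = 42.845 pc.
At distance d (pc), an angle of θ arcsec spans θ·d AU: s = 41.2 × 42.845 = 1765.2 AU.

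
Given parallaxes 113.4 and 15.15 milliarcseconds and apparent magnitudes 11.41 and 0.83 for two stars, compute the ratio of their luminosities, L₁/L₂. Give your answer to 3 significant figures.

L₁/L₂ = 1.05 × 10^-6

d₁ = 1/p₁ = 1/0.1134″ = 8.8183 pc; d₂ = 1/p₂ = 1/0.01515″ = 66.007 pc.
M₁ = m₁ − 5 log₁₀ d₁ + 5 = 11.41 − 4.7269 + 5 = 11.6831.
M₂ = 0.83 − 9.0979 + 5 = -3.2679.
L₁/L₂ = 10^(0.4(M₂ − M₁)) = 10^(0.4 × (-14.9510)) = 10^(-5.98040) = 0.0000010462.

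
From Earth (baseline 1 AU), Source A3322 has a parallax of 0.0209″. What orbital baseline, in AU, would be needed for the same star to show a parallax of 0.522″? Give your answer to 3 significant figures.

25.0 AU

Parallax scales linearly with baseline: p ∝ B, so B = p_target / p_Earth × 1 AU.
B = 0.522 / 0.0209 = 24.976 AU.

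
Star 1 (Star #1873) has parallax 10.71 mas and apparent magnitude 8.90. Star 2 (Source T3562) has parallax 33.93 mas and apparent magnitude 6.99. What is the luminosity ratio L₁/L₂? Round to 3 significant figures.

L₁/L₂ = 1.73

d₁ = 1/p₁ = 1/0.01071″ = 93.371 pc; d₂ = 1/p₂ = 1/0.03393″ = 29.472 pc.
M₁ = m₁ − 5 log₁₀ d₁ + 5 = 8.90 − 9.8511 + 5 = 4.0489.
M₂ = 6.99 − 7.3470 + 5 = 4.6430.
L₁/L₂ = 10^(0.4(M₂ − M₁)) = 10^(0.4 × 0.5941) = 10^0.23764 = 1.7284.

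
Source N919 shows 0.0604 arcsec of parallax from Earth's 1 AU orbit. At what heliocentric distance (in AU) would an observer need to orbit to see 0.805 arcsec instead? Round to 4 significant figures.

13.33 AU

Parallax scales linearly with baseline: p ∝ B, so B = p_target / p_Earth × 1 AU.
B = 0.805 / 0.0604 = 13.328 AU.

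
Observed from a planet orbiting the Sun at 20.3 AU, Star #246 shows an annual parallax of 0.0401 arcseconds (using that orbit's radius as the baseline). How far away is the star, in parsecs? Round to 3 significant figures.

506 pc

With baseline B (in AU) and parallax p (in arcsec), d = B/p parsecs.
d = 20.3 / 0.0401 = 506.23 pc.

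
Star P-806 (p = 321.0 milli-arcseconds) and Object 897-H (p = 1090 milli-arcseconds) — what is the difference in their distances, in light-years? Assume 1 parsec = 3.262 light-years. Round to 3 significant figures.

d_A = 1/0.3210″ = 3.1153 pc; d_B = 1/1.090″ = 0.91743 pc.
|d_B − d_A| = |0.91743 − 3.1153| = 2.1979 pc = 2.1979 × 3.262 ly = 7.1695 ly.

7.17 ly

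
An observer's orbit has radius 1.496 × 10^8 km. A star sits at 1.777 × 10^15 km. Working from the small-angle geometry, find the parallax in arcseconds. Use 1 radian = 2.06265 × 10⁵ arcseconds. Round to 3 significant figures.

0.0174 arcsec

θ ≈ B/d = (1.496 × 10^8) / (1.777 × 10^15) = 8.4187 × 10^-8 rad.
In arcseconds: 8.4187 × 10^-8 × 206265 = 0.017365″.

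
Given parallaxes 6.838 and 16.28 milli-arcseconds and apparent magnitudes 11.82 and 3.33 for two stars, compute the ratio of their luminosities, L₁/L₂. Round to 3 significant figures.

d₁ = 1/p₁ = 1/0.006838″ = 146.24 pc; d₂ = 1/p₂ = 1/0.01628″ = 61.425 pc.
M₁ = m₁ − 5 log₁₀ d₁ + 5 = 11.82 − 10.8253 + 5 = 5.9947.
M₂ = 3.33 − 8.9417 + 5 = -0.6117.
L₁/L₂ = 10^(0.4(M₂ − M₁)) = 10^(0.4 × (-6.6064)) = 10^(-2.64256) = 0.0022774.

L₁/L₂ = 0.00228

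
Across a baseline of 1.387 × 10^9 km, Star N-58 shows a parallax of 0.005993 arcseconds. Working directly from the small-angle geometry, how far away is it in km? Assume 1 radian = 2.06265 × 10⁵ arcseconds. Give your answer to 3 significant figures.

4.77 × 10^16 km

θ = 0.005993″ = 0.005993/206265 = 2.9055 × 10^-8 rad.
d = B/θ = (1.387 × 10^9) / (2.9055 × 10^-8) = 4.7737 × 10^16 km.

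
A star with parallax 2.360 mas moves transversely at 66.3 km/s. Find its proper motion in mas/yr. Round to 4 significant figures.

d = 1/p = 1/0.002360″ = 423.73 pc.
μ = v_t / (4.74 d) = 66.3 / (4.74 × 423.73) = 66.3 / 2008.5 = 0.03301 ″/yr = 33.01 mas/yr.

33.01 mas/yr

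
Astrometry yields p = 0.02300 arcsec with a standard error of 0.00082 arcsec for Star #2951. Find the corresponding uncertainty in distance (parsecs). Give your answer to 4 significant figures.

1.550 pc

d = 1/p, so σ_d = σ_p / p².
σ_d = 0.000820 / (0.02300)² = 0.000820 / 0.000529 = 1.5501 pc.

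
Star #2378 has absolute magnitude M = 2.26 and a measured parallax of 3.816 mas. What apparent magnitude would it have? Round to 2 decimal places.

m = 9.35

d = 1/p = 1/0.003816″ = 262.05 pc.
m − M = 5 log₁₀ d − 5 = 5 log₁₀(262.05) − 5 = 12.0919 − 5 = 7.0919.
m = M + (m − M) = 2.26 + 7.0919 = 9.35.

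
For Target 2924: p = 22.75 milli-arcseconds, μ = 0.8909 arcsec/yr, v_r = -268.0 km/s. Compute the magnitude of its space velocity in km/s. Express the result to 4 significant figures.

d = 1/p = 1/0.02275″ = 43.956 pc.
v_t = 4.740 μ d = 4.740 × 0.8909 × 43.956 = 185.62 km/s.
v = √(v_r² + v_t²) = √((-268.0)² + 185.62²) = √106279 = 326 km/s.

326.0 km/s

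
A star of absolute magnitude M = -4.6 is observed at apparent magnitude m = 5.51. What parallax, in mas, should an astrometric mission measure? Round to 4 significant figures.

m − M = 5.51 − (-4.6) = 10.11.
d = 10^((m−M)/5 + 1) = 10^3.022 = 1052 pc.
p = 1/d = 1/1052 = 0.00095057 arcsec = 0.95057 mas.

0.9506 mas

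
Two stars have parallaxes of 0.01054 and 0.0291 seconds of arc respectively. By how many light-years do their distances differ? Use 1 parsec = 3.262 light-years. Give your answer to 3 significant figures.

197 ly

d_A = 1/0.01054″ = 94.877 pc; d_B = 1/0.02910″ = 34.364 pc.
|d_B − d_A| = |34.364 − 94.877| = 60.513 pc = 60.513 × 3.262 ly = 197.39 ly.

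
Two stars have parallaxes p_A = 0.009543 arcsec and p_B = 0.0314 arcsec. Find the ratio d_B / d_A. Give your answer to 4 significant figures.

Since d = 1/p, d_B/d_A = p_A/p_B.
= 0.009543 / 0.0314 = 0.30392.

0.3039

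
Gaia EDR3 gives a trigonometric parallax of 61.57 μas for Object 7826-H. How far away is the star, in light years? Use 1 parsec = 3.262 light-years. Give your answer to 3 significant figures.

53000 light years

p = 61.57 μas = 0.00006157 arcsec.
d = 1/p = 1/0.00006157 = 16242 pc.
In light-years: 16242 × 3.262 = 52981 ly.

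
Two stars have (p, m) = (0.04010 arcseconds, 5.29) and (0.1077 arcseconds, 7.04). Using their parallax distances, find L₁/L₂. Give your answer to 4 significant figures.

L₁/L₂ = 36.15

d₁ = 1/p₁ = 1/0.04010″ = 24.938 pc; d₂ = 1/p₂ = 1/0.1077″ = 9.2851 pc.
M₁ = m₁ − 5 log₁₀ d₁ + 5 = 5.29 − 6.9843 + 5 = 3.3057.
M₂ = 7.04 − 4.8389 + 5 = 7.2011.
L₁/L₂ = 10^(0.4(M₂ − M₁)) = 10^(0.4 × 3.8954) = 10^1.55816 = 36.154.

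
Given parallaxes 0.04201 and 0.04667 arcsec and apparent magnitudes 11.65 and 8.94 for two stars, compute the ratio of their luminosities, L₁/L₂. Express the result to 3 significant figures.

L₁/L₂ = 0.102

d₁ = 1/p₁ = 1/0.04201″ = 23.804 pc; d₂ = 1/p₂ = 1/0.04667″ = 21.427 pc.
M₁ = m₁ − 5 log₁₀ d₁ + 5 = 11.65 − 6.8832 + 5 = 9.7668.
M₂ = 8.94 − 6.6548 + 5 = 7.2852.
L₁/L₂ = 10^(0.4(M₂ − M₁)) = 10^(0.4 × (-2.4816)) = 10^(-0.99264) = 0.10171.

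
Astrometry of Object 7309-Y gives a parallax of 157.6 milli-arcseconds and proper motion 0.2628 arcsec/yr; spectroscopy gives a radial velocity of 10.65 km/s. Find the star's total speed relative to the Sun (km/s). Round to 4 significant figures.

13.26 km/s

d = 1/p = 1/0.1576″ = 6.3452 pc.
v_t = 4.740 μ d = 4.740 × 0.2628 × 6.3452 = 7.904 km/s.
v = √(v_r² + v_t²) = √(10.65² + 7.904²) = √175.896 = 13.263 km/s.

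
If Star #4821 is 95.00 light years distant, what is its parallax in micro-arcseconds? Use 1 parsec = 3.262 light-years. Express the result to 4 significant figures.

d = 95.00 ly ÷ 3.262 = 29.123 pc.
p = 1/d = 1/29.123 = 0.034337 arcsec.
= 0.034337 × 10⁶ = 34337 μas.

34340 μas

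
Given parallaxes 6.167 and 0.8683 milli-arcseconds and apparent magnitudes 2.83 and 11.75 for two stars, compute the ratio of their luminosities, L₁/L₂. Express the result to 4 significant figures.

L₁/L₂ = 73.31

d₁ = 1/p₁ = 1/0.006167″ = 162.15 pc; d₂ = 1/p₂ = 1/0.0008683″ = 1151.7 pc.
M₁ = m₁ − 5 log₁₀ d₁ + 5 = 2.83 − 11.0496 + 5 = -3.2196.
M₂ = 11.75 − 15.3067 + 5 = 1.4433.
L₁/L₂ = 10^(0.4(M₂ − M₁)) = 10^(0.4 × 4.6629) = 10^1.86516 = 73.309.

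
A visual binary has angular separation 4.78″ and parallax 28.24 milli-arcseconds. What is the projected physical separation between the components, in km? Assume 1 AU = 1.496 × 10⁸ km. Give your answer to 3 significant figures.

d = 1/p = 1/0.02824″ = 35.411 pc.
At distance d (pc), an angle of θ arcsec spans θ·d AU: s = 4.78 × 35.411 = 169.26 AU.
= 169.26 × 1.496 × 10⁸ km = 2.5321 × 10^10 km.

2.53 × 10^10 km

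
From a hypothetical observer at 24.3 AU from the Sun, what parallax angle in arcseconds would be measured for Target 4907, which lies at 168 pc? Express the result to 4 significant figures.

p (arcsec) = B (AU) / d (pc).
p = 24.3 / 168 = 0.14464 arcsec.

0.1446 arcsec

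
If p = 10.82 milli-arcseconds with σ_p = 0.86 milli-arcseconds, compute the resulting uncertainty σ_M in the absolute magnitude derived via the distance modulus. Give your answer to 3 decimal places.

M = m − 5 log₁₀ d + 5 = m + 5 log₁₀ p + 5, so ∂M/∂p = 5/(p ln 10).
σ_M = (5/ln 10) · (σ_p/p) = 2.1715 × 0.86/10.82 = 2.1715 × 0.079482 = 0.1726.

σ_M = 0.173 mag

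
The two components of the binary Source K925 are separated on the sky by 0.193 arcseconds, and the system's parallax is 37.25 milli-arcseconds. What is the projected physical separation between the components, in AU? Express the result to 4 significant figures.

d = 1/p = 1/0.03725″ = 26.846 pc.
At distance d (pc), an angle of θ arcsec spans θ·d AU: s = 0.193 × 26.846 = 5.1813 AU.

5.181 AU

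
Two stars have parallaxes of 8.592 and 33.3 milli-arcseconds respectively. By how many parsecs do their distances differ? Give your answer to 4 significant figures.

d_A = 1/0.008592″ = 116.39 pc; d_B = 1/0.03330″ = 30.03 pc.
|d_B − d_A| = |30.03 − 116.39| = 86.36 pc.

86.36 pc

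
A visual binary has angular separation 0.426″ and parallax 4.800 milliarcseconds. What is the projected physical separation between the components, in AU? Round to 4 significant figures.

d = 1/p = 1/0.004800″ = 208.33 pc.
At distance d (pc), an angle of θ arcsec spans θ·d AU: s = 0.426 × 208.33 = 88.749 AU.

88.75 AU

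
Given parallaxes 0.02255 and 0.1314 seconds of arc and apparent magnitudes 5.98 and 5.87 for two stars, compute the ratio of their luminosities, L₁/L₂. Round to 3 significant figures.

L₁/L₂ = 30.7

d₁ = 1/p₁ = 1/0.02255″ = 44.346 pc; d₂ = 1/p₂ = 1/0.1314″ = 7.6104 pc.
M₁ = m₁ − 5 log₁₀ d₁ + 5 = 5.98 − 8.2343 + 5 = 2.7457.
M₂ = 5.87 − 4.4070 + 5 = 6.4630.
L₁/L₂ = 10^(0.4(M₂ − M₁)) = 10^(0.4 × 3.7173) = 10^1.48692 = 30.685.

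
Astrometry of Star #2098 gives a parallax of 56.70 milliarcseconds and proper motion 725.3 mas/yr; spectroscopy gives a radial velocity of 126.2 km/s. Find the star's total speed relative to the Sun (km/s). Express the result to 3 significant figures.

140 km/s

d = 1/p = 1/0.05670″ = 17.637 pc.
μ = 725.3 mas/yr = 0.7253 ″/yr.
v_t = 4.740 μ d = 4.740 × 0.7253 × 17.637 = 60.635 km/s.
v = √(v_r² + v_t²) = √(126.2² + 60.635²) = √19603 = 140.01 km/s.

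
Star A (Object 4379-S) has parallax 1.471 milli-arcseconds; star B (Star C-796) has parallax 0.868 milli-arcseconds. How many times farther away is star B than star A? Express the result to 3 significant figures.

1.69

Since d = 1/p, d_B/d_A = p_A/p_B.
= 1.471 / 0.868 = 1.6947.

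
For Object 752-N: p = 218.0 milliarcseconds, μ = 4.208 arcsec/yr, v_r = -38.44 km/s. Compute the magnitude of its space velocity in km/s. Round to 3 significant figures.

99.2 km/s

d = 1/p = 1/0.2180″ = 4.5872 pc.
v_t = 4.740 μ d = 4.740 × 4.208 × 4.5872 = 91.496 km/s.
v = √(v_r² + v_t²) = √((-38.44)² + 91.496²) = √9849.15 = 99.243 km/s.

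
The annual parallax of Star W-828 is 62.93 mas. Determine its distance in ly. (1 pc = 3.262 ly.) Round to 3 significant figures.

p = 62.93 mas = 0.06293 arcsec.
d = 1/p = 1/0.06293 = 15.891 pc.
In light-years: 15.891 × 3.262 = 51.836 ly.

51.8 ly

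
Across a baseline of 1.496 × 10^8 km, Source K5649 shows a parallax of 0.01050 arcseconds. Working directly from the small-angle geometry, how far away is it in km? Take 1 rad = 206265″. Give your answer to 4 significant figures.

θ = 0.01050″ = 0.01050/206265 = 5.0905 × 10^-8 rad.
d = B/θ = (1.496 × 10^8) / (5.0905 × 10^-8) = 2.9388 × 10^15 km.

2.939 × 10^15 km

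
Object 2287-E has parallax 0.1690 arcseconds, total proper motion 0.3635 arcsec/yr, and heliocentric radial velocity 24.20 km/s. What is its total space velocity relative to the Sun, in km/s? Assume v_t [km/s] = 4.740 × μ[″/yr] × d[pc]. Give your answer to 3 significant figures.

26.3 km/s

d = 1/p = 1/0.1690″ = 5.9172 pc.
v_t = 4.740 μ d = 4.740 × 0.3635 × 5.9172 = 10.195 km/s.
v = √(v_r² + v_t²) = √(24.20² + 10.195²) = √689.578 = 26.26 km/s.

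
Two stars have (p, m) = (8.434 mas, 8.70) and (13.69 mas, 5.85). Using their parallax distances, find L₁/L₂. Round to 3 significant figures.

L₁/L₂ = 0.191

d₁ = 1/p₁ = 1/0.008434″ = 118.57 pc; d₂ = 1/p₂ = 1/0.01369″ = 73.046 pc.
M₁ = m₁ − 5 log₁₀ d₁ + 5 = 8.70 − 10.3699 + 5 = 3.3301.
M₂ = 5.85 − 9.3180 + 5 = 1.5320.
L₁/L₂ = 10^(0.4(M₂ − M₁)) = 10^(0.4 × (-1.7981)) = 10^(-0.71924) = 0.19088.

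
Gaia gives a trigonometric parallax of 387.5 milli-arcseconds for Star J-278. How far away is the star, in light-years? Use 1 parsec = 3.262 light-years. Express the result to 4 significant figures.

p = 387.5 milli-arcseconds = 0.3875 arcsec.
d = 1/p = 1/0.3875 = 2.5806 pc.
In light-years: 2.5806 × 3.262 = 8.4179 ly.

8.418 light years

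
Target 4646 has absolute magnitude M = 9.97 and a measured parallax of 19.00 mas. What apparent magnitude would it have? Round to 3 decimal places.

d = 1/p = 1/0.01900″ = 52.632 pc.
m − M = 5 log₁₀ d − 5 = 5 log₁₀(52.632) − 5 = 8.6062 − 5 = 3.6062.
m = M + (m − M) = 9.97 + 3.6062 = 13.576.

m = 13.576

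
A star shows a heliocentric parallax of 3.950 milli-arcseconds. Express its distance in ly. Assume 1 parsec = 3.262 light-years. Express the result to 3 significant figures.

826 ly

p = 3.950 milli-arcseconds = 0.003950 arcsec.
d = 1/p = 1/0.003950 = 253.16 pc.
In light-years: 253.16 × 3.262 = 825.81 ly.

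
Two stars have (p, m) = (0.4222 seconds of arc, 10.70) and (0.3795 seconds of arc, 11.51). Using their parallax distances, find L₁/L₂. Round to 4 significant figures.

d₁ = 1/p₁ = 1/0.4222″ = 2.3685 pc; d₂ = 1/p₂ = 1/0.3795″ = 2.635 pc.
M₁ = m₁ − 5 log₁₀ d₁ + 5 = 10.70 − 1.8724 + 5 = 13.8276.
M₂ = 11.51 − 2.1039 + 5 = 14.4061.
L₁/L₂ = 10^(0.4(M₂ − M₁)) = 10^(0.4 × 0.5785) = 10^0.23140 = 1.7037.

L₁/L₂ = 1.704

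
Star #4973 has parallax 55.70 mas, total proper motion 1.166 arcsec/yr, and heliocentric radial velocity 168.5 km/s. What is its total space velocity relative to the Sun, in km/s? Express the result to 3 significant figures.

d = 1/p = 1/0.05570″ = 17.953 pc.
v_t = 4.740 μ d = 4.740 × 1.166 × 17.953 = 99.223 km/s.
v = √(v_r² + v_t²) = √(168.5² + 99.223²) = √38237.5 = 195.54 km/s.

196 km/s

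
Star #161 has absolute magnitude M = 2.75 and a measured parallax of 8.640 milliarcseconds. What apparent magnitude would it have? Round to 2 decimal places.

d = 1/p = 1/0.008640″ = 115.74 pc.
m − M = 5 log₁₀ d − 5 = 5 log₁₀(115.74) − 5 = 10.3174 − 5 = 5.3174.
m = M + (m − M) = 2.75 + 5.3174 = 8.07.

m = 8.07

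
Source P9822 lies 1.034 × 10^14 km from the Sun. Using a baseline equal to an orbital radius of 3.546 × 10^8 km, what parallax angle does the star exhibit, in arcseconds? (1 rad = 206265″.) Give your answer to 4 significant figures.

0.7074 arcsec

θ ≈ B/d = (3.546 × 10^8) / (1.034 × 10^14) = 3.4294 × 10^-6 rad.
In arcseconds: 3.4294 × 10^-6 × 206265 = 0.70737″.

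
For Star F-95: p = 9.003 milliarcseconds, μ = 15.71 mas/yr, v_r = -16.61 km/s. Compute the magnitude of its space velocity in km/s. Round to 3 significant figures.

d = 1/p = 1/0.009003″ = 111.07 pc.
μ = 15.71 mas/yr = 0.01571 ″/yr.
v_t = 4.740 μ d = 4.740 × 0.01571 × 111.07 = 8.2709 km/s.
v = √(v_r² + v_t²) = √((-16.61)² + 8.2709²) = √344.3 = 18.555 km/s.

18.6 km/s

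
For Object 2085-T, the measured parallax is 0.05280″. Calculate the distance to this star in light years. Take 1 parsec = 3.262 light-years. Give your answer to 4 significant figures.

d = 1/p = 1/0.05280 = 18.939 pc.
In light-years: 18.939 × 3.262 = 61.779 ly.

61.78 light years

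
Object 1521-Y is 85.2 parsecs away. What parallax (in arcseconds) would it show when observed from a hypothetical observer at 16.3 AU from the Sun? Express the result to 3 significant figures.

0.191 arcsec

p (arcsec) = B (AU) / d (pc).
p = 16.3 / 85.2 = 0.19131 arcsec.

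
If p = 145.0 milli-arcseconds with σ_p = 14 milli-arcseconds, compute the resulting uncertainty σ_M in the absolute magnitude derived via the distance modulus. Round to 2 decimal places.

σ_M = 0.21 mag

M = m − 5 log₁₀ d + 5 = m + 5 log₁₀ p + 5, so ∂M/∂p = 5/(p ln 10).
σ_M = (5/ln 10) · (σ_p/p) = 2.1715 × 14/145.0 = 2.1715 × 0.096552 = 0.20966.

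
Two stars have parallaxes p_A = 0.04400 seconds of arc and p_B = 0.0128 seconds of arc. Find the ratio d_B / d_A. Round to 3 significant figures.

Since d = 1/p, d_B/d_A = p_A/p_B.
= 0.04400 / 0.0128 = 3.4375.

3.44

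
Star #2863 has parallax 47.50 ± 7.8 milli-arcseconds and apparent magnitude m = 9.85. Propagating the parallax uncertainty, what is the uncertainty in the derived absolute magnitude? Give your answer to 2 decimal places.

σ_M = 0.36 mag

M = m − 5 log₁₀ d + 5 = m + 5 log₁₀ p + 5, so ∂M/∂p = 5/(p ln 10).
σ_M = (5/ln 10) · (σ_p/p) = 2.1715 × 7.8/47.50 = 2.1715 × 0.16421 = 0.35658.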